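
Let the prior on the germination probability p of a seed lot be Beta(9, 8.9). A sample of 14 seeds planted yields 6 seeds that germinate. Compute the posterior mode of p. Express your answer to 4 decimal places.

Prior: Beta(9, 8.9).
Data: 6 successes in 14 trials. The binomial likelihood contributes p^6(1−p)^8, so the posterior is Beta(9+6, 8.9+8) = Beta(15, 16.9).
For Beta(a, b) with a, b > 1 the mode is (a−1)/(a+b−2) = 14/29.9 ≈ 0.4682.

p̂_MAP = 0.4682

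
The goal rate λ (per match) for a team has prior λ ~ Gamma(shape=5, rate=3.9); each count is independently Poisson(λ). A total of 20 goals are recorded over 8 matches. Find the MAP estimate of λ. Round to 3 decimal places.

Σxᵢ = 20, n = 8.
Posterior ∝ λ^4e^(−3.9λ) · λ^20e^(−8λ) = λ^24e^(−11.9λ), i.e. Gamma(shape=25, rate=11.9).
The mode of a Gamma(a, b) with a ≥ 1 (shape–rate) is (a−1)/b = 24/11.9 ≈ 2.017.

λ̂_MAP = 2.017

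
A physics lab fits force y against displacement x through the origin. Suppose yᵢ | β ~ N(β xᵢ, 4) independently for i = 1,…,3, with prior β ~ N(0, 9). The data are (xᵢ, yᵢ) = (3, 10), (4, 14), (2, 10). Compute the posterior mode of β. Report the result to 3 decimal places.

β̂_MAP = 3.600

log p(β | y) = −Σ(yᵢ − βxᵢ)²/(2·4) − β²/(2·9) + const.
Setting the derivative to zero: Σxᵢ(yᵢ − βxᵢ)/4 − β/9 = 0, so β = Σxᵢyᵢ / (Σxᵢ² + σ²/τ²).
Σxᵢyᵢ = 3·10 + 4·14 + 2·10 = 106; Σxᵢ² = 29; σ²/τ² = 4/9.
β̂_MAP = 106 / (29 + 4/9) = 106/(265/9) = 18/5 ≈ 3.600.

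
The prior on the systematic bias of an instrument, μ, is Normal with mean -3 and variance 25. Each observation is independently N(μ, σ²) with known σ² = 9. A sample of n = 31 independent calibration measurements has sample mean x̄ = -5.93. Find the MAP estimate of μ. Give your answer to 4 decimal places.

n = 31, x̄ = -5.93.
For a Normal prior and Normal likelihood with known variance, the posterior is Normal; its mode equals its mean, the precision-weighted average.
Prior precision 1/σ₀² = 1/25 = 0.04; data precision n/σ² = 31/9.
μ̂ = (0.04·(-3) + (31/9)·(-5.93)) / (0.04 + 31/9) = (-18491/900)/(784/225) = -18491/3136 ≈ -5.8964.

μ̂_MAP = -5.8964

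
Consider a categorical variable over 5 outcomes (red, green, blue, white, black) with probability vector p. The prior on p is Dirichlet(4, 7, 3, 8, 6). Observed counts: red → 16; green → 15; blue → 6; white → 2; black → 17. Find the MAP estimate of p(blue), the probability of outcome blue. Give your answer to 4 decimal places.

MAP estimate of p(blue) = 0.1013

The posterior is Dirichlet(αᵢ + nᵢ) = Dirichlet(20, 22, 9, 10, 23).
For a Dirichlet(a₁,…,a_K) with all aᵢ > 1, the mode has j-th component (aⱼ − 1)/(Σaᵢ − K).
Here Σaᵢ = 84 and K = 5, so p(blue) = (9 − 1)/(84 − 5) = 8/79 ≈ 0.1013.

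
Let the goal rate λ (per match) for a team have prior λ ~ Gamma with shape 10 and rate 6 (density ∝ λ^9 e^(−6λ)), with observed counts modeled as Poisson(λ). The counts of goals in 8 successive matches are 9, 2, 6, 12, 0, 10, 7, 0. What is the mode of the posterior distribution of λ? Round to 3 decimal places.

λ̂_MAP = 3.929

Σxᵢ = 9+2+6+12+0+10+7+0 = 46, with n = 8.
Posterior ∝ λ^9e^(−6λ) · λ^46e^(−8λ) = λ^55e^(−14λ), i.e. Gamma(shape=56, rate=14).
The mode of a Gamma(a, b) with a ≥ 1 (shape–rate) is (a−1)/b = 55/14 ≈ 3.929.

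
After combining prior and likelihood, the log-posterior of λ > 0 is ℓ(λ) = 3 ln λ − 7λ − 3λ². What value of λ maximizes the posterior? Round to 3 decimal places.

λ̂_MAP = 0.333

ℓ'(λ) = 3/λ − 7 − 6λ. Setting this to zero and multiplying by λ: 6λ² + 7λ − 3 = 0.
λ = (−7 + √(7² + 4·6·3)) / (2·6) = (−7 + √121) / 12 = (−7 + 11)/12 = 1/3.
ℓ''(λ) = −3/λ² − 6 < 0, confirming a maximum.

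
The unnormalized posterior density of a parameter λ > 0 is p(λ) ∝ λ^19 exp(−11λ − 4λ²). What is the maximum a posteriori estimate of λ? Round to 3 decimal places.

ℓ'(λ) = 19/λ − 11 − 8λ. Setting this to zero and multiplying by λ: 8λ² + 11λ − 19 = 0.
λ = (−11 + √(11² + 4·8·19)) / (2·8) = (−11 + √729) / 16 = (−11 + 27)/16 = 1.
ℓ''(λ) = −19/λ² − 8 < 0, confirming a maximum.

λ̂_MAP = 1.000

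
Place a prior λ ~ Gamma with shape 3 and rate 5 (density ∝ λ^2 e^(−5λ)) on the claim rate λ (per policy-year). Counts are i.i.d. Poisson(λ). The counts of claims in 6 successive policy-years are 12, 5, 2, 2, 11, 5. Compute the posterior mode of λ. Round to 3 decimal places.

Σxᵢ = 12+5+2+2+11+5 = 37, with n = 6.
Posterior ∝ λ^2e^(−5λ) · λ^37e^(−6λ) = λ^39e^(−11λ), i.e. Gamma(shape=40, rate=11).
The mode of a Gamma(a, b) with a ≥ 1 (shape–rate) is (a−1)/b = 39/11 ≈ 3.545.

λ̂_MAP = 3.545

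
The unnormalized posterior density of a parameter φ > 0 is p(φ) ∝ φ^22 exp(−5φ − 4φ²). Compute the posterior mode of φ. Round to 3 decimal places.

ℓ'(φ) = 22/φ − 5 − 8φ. Setting this to zero and multiplying by φ: 8φ² + 5φ − 22 = 0.
φ = (−5 + √(5² + 4·8·22)) / (2·8) = (−5 + √729) / 16 = (−5 + 27)/16 = 11/8.
ℓ''(φ) = −22/φ² − 8 < 0, confirming a maximum.

φ̂_MAP = 1.375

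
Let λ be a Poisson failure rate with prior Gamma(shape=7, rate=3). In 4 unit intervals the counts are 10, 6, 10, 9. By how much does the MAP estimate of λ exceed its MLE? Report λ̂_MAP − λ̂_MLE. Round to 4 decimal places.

MAP − MLE = -2.8929

Σxᵢ = 35. Posterior is Gamma(42, 7); MAP = (42−1)/7 = 41/7 ≈ 5.85714.
MLE = x̄ = 35/4 ≈ 8.75000.
Difference = 41/7 − 35/4 = -81/28 ≈ -2.8929.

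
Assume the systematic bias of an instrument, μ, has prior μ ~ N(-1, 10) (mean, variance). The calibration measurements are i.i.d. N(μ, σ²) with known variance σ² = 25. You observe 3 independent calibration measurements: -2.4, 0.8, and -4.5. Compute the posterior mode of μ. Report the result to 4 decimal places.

μ̂_MAP = -1.5636

n = 3; x̄ = ((-2.4) + 0.8 + (-4.5))/3 = -6.1/3 = -61/30 ≈ -2.0333.
For a Normal prior and Normal likelihood with known variance, the posterior is Normal; its mode equals its mean, the precision-weighted average.
Prior precision 1/σ₀² = 1/10 = 0.1; data precision n/σ² = 3/25 = 0.12.
μ̂ = (0.1·(-1) + 0.12·(-61/30)) / (0.1 + 0.12) = (-0.344)/0.22 = -86/55 ≈ -1.5636.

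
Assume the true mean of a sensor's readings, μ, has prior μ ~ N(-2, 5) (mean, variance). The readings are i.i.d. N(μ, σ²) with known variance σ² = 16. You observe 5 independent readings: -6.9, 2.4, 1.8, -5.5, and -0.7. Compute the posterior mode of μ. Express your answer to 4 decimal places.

μ̂_MAP = -1.8659

n = 5; x̄ = ((-6.9) + 2.4 + 1.8 + (-5.5) + (-0.7))/5 = -8.9/5 = -1.78.
For a Normal prior and Normal likelihood with known variance, the posterior is Normal; its mode equals its mean, the precision-weighted average.
Prior precision 1/σ₀² = 1/5 = 0.2; data precision n/σ² = 5/16 = 0.3125.
μ̂ = (0.2·(-2) + 0.3125·(-1.78)) / (0.2 + 0.3125) = (-0.95625)/0.5125 = -153/82 ≈ -1.8659.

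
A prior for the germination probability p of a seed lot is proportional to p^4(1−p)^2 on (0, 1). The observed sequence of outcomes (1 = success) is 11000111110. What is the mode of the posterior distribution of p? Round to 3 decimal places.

p̂_MAP = 0.647

The prior density ∝ p^4(1−p)^2 is the kernel of Beta(5, 3).
Data: 7 successes in 11 trials (from the sequence). The binomial likelihood contributes p^7(1−p)^4, so the posterior is Beta(5+7, 3+4) = Beta(12, 7).
For Beta(a, b) with a, b > 1 the mode is (a−1)/(a+b−2) = 11/17 ≈ 0.647.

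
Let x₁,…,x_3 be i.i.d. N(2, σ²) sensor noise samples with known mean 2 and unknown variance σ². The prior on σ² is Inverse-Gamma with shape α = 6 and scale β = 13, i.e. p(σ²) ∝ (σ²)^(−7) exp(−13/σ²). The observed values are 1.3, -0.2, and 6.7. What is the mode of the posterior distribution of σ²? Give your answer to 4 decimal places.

Sum of squared deviations about the known mean: SS = (1.3−2)² + (-0.2−2)² + (6.7−2)² = 27.42.
The Normal likelihood contributes (σ²)^(−n/2) exp(−SS/(2σ²)), so the posterior is Inverse-Gamma(α + n/2, β + SS/2) = Inverse-Gamma(7.5, 26.71).
The mode of Inverse-Gamma(a, b) is b/(a+1) = 26.71/8.5 ≈ 3.1424.

σ̂²_MAP = 3.1424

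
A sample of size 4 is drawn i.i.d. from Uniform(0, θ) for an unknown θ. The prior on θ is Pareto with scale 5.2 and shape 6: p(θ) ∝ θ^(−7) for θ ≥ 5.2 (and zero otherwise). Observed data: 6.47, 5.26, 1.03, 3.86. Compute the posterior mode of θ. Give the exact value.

The Uniform(0, θ) likelihood is θ^(−n) for θ ≥ max(xᵢ), zero otherwise. Here max(xᵢ) = 6.47.
Posterior ∝ θ^(−7) · θ^(−4) = θ^(−11) on θ ≥ max(5.2, 6.47) = 6.47.
This density is strictly decreasing in θ, so the posterior mode lies at the lower boundary of the support.

θ̂_MAP = 6.47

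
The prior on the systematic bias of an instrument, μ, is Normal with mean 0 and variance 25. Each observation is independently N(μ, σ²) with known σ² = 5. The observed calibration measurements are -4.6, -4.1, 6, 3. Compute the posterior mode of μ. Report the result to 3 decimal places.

μ̂_MAP = 0.071

n = 4; x̄ = ((-4.6) + (-4.1) + 6 + 3)/4 = 0.3/4 = 0.075.
For a Normal prior and Normal likelihood with known variance, the posterior is Normal; its mode equals its mean, the precision-weighted average.
Prior precision 1/σ₀² = 1/25 = 0.04; data precision n/σ² = 4/5 = 0.8.
μ̂ = (0.04·0 + 0.8·0.075) / (0.04 + 0.8) = 0.06/0.84 = 1/14 ≈ 0.071.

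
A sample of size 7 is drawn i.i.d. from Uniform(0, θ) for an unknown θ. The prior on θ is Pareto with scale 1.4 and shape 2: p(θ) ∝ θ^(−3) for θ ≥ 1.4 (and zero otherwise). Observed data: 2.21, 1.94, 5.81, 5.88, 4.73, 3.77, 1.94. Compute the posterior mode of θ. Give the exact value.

θ̂_MAP = 5.88

The Uniform(0, θ) likelihood is θ^(−n) for θ ≥ max(xᵢ), zero otherwise. Here max(xᵢ) = 5.88.
Posterior ∝ θ^(−3) · θ^(−7) = θ^(−10) on θ ≥ max(1.4, 5.88) = 5.88.
This density is strictly decreasing in θ, so the posterior mode lies at the lower boundary of the support.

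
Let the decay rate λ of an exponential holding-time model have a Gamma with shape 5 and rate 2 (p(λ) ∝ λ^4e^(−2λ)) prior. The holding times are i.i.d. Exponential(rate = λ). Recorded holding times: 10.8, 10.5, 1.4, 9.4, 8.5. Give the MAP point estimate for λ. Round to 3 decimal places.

The Exponential(rate=λ) likelihood is ∝ λ^n e^(−λΣtᵢ). Here n = 5 and Σtᵢ = 10.8 + 10.5 + 1.4 + 9.4 + 8.5 = 40.6.
Posterior ∝ λ^4e^(−2λ) · λ^5e^(−40.6λ) = λ^9e^(−42.6λ), i.e. Gamma(10, 42.6).
Mode = (a−1)/b = 9/42.6 ≈ 0.211.

λ̂_MAP = 0.211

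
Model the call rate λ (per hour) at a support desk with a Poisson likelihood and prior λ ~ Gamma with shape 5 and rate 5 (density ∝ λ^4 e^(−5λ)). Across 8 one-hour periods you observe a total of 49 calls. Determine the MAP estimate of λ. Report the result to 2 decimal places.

Σxᵢ = 49, n = 8.
Posterior ∝ λ^4e^(−5λ) · λ^49e^(−8λ) = λ^53e^(−13λ), i.e. Gamma(shape=54, rate=13).
The mode of a Gamma(a, b) with a ≥ 1 (shape–rate) is (a−1)/b = 53/13 ≈ 4.08.

λ̂_MAP = 4.08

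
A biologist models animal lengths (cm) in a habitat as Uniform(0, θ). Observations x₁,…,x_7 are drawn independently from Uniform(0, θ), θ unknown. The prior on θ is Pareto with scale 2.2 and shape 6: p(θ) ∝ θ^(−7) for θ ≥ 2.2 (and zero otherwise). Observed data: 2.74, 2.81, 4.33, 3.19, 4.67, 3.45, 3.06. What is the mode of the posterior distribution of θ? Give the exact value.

θ̂_MAP = 4.67

The Uniform(0, θ) likelihood is θ^(−n) for θ ≥ max(xᵢ), zero otherwise. Here max(xᵢ) = 4.67.
Posterior ∝ θ^(−7) · θ^(−7) = θ^(−14) on θ ≥ max(2.2, 4.67) = 4.67.
This density is strictly decreasing in θ, so the posterior mode lies at the lower boundary of the support.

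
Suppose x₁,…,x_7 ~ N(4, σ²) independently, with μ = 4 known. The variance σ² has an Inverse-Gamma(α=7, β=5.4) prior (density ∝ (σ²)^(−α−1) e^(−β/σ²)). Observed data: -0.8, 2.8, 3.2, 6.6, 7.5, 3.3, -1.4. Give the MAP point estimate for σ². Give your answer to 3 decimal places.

σ̂²_MAP = 3.677

Sum of squared deviations about the known mean: SS = (-0.8−4)² + (2.8−4)² + (3.2−4)² + (6.6−4)² + (7.5−4)² + (3.3−4)² + (-1.4−4)² = 73.78.
The Normal likelihood contributes (σ²)^(−n/2) exp(−SS/(2σ²)), so the posterior is Inverse-Gamma(α + n/2, β + SS/2) = Inverse-Gamma(10.5, 42.29).
The mode of Inverse-Gamma(a, b) is b/(a+1) = 42.29/11.5 ≈ 3.677.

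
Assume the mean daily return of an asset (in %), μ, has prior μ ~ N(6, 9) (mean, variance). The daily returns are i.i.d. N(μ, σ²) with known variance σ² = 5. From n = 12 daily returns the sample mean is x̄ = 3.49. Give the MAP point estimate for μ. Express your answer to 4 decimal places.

μ̂_MAP = 3.6011

n = 12, x̄ = 3.49.
For a Normal prior and Normal likelihood with known variance, the posterior is Normal; its mode equals its mean, the precision-weighted average.
Prior precision 1/σ₀² = 1/9; data precision n/σ² = 12/5 = 2.4.
μ̂ = ((1/9)·6 + 2.4·3.49) / (1/9 + 2.4) = (3391/375)/(113/45) = 10173/2825 ≈ 3.6011.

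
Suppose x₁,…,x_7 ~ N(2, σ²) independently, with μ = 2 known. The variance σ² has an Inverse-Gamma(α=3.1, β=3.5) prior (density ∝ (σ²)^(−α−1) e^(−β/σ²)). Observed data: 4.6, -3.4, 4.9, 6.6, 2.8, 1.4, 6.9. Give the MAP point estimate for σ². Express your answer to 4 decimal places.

σ̂²_MAP = 6.4145

Sum of squared deviations about the known mean: SS = (4.6−2)² + (-3.4−2)² + (4.9−2)² + (6.6−2)² + (2.8−2)² + (1.4−2)² + (6.9−2)² = 90.5.
The Normal likelihood contributes (σ²)^(−n/2) exp(−SS/(2σ²)), so the posterior is Inverse-Gamma(α + n/2, β + SS/2) = Inverse-Gamma(6.6, 48.75).
The mode of Inverse-Gamma(a, b) is b/(a+1) = 48.75/7.6 ≈ 6.4145.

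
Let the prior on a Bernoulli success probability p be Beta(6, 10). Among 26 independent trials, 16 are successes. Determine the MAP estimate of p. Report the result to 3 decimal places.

p̂_MAP = 0.525

Prior: Beta(6, 10).
Data: 16 successes in 26 trials. The binomial likelihood contributes p^16(1−p)^10, so the posterior is Beta(6+16, 10+10) = Beta(22, 20).
For Beta(a, b) with a, b > 1 the mode is (a−1)/(a+b−2) = 21/40 ≈ 0.525.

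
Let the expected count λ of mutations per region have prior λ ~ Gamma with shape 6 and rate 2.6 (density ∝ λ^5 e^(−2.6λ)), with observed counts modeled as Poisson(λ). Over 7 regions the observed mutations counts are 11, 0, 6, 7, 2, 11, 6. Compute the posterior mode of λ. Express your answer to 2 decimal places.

λ̂_MAP = 5.00

Σxᵢ = 11+0+6+7+2+11+6 = 43, with n = 7.
Posterior ∝ λ^5e^(−2.6λ) · λ^43e^(−7λ) = λ^48e^(−9.6λ), i.e. Gamma(shape=49, rate=9.6).
The mode of a Gamma(a, b) with a ≥ 1 (shape–rate) is (a−1)/b = 48/9.6 ≈ 5.00.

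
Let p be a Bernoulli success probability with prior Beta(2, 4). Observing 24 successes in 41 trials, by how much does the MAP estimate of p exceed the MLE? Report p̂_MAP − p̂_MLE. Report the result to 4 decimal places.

MAP − MLE = -0.0298

Posterior is Beta(26, 21); MAP = (26−1)/(47−2) = 25/45 ≈ 0.55556.
MLE ignores the prior: p̂_MLE = k/n = 24/41 ≈ 0.58537.
Difference = 25/45 − 24/41 = -11/369 ≈ -0.0298.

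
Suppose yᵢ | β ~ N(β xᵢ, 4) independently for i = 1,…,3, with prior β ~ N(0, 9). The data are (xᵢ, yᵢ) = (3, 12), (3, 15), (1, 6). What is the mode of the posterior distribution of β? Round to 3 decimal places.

log p(β | y) = −Σ(yᵢ − βxᵢ)²/(2·4) − β²/(2·9) + const.
Setting the derivative to zero: Σxᵢ(yᵢ − βxᵢ)/4 − β/9 = 0, so β = Σxᵢyᵢ / (Σxᵢ² + σ²/τ²).
Σxᵢyᵢ = 3·12 + 3·15 + 1·6 = 87; Σxᵢ² = 19; σ²/τ² = 4/9.
β̂_MAP = 87 / (19 + 4/9) = 87/(175/9) = 783/175 ≈ 4.474.

β̂_MAP = 4.474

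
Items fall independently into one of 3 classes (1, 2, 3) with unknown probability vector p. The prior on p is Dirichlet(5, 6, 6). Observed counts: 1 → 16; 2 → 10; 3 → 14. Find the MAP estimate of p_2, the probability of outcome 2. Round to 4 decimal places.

MAP estimate: 0.2778

The posterior is Dirichlet(αᵢ + nᵢ) = Dirichlet(21, 16, 20).
For a Dirichlet(a₁,…,a_K) with all aᵢ > 1, the mode has j-th component (aⱼ − 1)/(Σaᵢ − K).
Here Σaᵢ = 57 and K = 3, so p_2 = (16 − 1)/(57 − 3) = 15/54 ≈ 0.2778.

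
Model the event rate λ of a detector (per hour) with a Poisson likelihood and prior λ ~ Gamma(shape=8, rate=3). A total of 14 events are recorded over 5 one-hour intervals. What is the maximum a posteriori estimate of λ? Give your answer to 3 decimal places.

λ̂_MAP = 2.625

Σxᵢ = 14, n = 5.
Posterior ∝ λ^7e^(−3λ) · λ^14e^(−5λ) = λ^21e^(−8λ), i.e. Gamma(shape=22, rate=8).
The mode of a Gamma(a, b) with a ≥ 1 (shape–rate) is (a−1)/b = 21/8 ≈ 2.625.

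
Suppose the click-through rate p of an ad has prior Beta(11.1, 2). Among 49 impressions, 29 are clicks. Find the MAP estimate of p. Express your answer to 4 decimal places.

Prior: Beta(11.1, 2).
Data: 29 successes in 49 trials. The binomial likelihood contributes p^29(1−p)^20, so the posterior is Beta(11.1+29, 2+20) = Beta(40.1, 22).
For Beta(a, b) with a, b > 1 the mode is (a−1)/(a+b−2) = 39.1/60.1 ≈ 0.6506.

p̂_MAP = 0.6506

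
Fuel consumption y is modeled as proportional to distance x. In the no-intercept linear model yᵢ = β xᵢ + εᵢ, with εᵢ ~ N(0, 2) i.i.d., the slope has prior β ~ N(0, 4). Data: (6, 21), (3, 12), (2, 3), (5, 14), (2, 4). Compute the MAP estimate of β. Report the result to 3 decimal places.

log p(β | y) = −Σ(yᵢ − βxᵢ)²/(2·2) − β²/(2·4) + const.
Setting the derivative to zero: Σxᵢ(yᵢ − βxᵢ)/2 − β/4 = 0, so β = Σxᵢyᵢ / (Σxᵢ² + σ²/τ²).
Σxᵢyᵢ = 6·21 + 3·12 + 2·3 + 5·14 + 2·4 = 246; Σxᵢ² = 78; σ²/τ² = 0.5.
β̂_MAP = 246 / (78 + 0.5) = 246/78.5 ≈ 3.134.

β̂_MAP = 3.134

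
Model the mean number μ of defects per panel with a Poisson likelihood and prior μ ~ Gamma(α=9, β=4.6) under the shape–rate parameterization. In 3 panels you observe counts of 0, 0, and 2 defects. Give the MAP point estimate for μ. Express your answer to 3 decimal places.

Σxᵢ = 0+0+2 = 2, with n = 3.
Posterior ∝ μ^8e^(−4.6μ) · μ^2e^(−3μ) = μ^10e^(−7.6μ), i.e. Gamma(shape=11, rate=7.6).
The mode of a Gamma(a, b) with a ≥ 1 (shape–rate) is (a−1)/b = 10/7.6 ≈ 1.316.

μ̂_MAP = 1.316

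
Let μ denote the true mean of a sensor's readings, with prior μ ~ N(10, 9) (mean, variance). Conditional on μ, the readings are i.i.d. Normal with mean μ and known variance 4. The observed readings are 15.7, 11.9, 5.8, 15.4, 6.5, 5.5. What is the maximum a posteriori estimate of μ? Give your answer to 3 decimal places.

n = 6; x̄ = (15.7 + 11.9 + 5.8 + 15.4 + 6.5 + 5.5)/6 = 60.8/6 = 152/15 ≈ 10.1333.
For a Normal prior and Normal likelihood with known variance, the posterior is Normal; its mode equals its mean, the precision-weighted average.
Prior precision 1/σ₀² = 1/9; data precision n/σ² = 6/4 = 1.5.
μ̂ = ((1/9)·10 + 1.5·(152/15)) / (1/9 + 1.5) = (734/45)/(29/18) = 1468/145 ≈ 10.124.

μ̂_MAP = 10.124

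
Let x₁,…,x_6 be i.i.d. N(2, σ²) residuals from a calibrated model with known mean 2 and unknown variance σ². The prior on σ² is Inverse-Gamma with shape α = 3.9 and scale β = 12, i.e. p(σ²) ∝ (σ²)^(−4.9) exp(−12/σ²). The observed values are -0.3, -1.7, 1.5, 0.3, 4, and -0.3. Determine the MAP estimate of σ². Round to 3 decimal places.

Sum of squared deviations about the known mean: SS = (-0.3−2)² + (-1.7−2)² + (1.5−2)² + (0.3−2)² + (4−2)² + (-0.3−2)² = 31.41.
The Normal likelihood contributes (σ²)^(−n/2) exp(−SS/(2σ²)), so the posterior is Inverse-Gamma(α + n/2, β + SS/2) = Inverse-Gamma(6.9, 27.705).
The mode of Inverse-Gamma(a, b) is b/(a+1) = 27.705/7.9 ≈ 3.507.

σ̂²_MAP = 3.507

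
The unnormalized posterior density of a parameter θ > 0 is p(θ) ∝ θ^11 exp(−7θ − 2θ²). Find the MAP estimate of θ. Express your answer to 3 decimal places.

ℓ'(θ) = 11/θ − 7 − 4θ. Setting this to zero and multiplying by θ: 4θ² + 7θ − 11 = 0.
θ = (−7 + √(7² + 4·4·11)) / (2·4) = (−7 + √225) / 8 = (−7 + 15)/8 = 1.
ℓ''(θ) = −11/θ² − 4 < 0, confirming a maximum.

θ̂_MAP = 1.000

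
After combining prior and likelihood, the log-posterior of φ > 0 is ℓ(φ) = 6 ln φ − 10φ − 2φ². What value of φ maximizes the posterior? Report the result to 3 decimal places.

φ̂_MAP = 0.500

ℓ'(φ) = 6/φ − 10 − 4φ. Setting this to zero and multiplying by φ: 4φ² + 10φ − 6 = 0.
φ = (−10 + √(10² + 4·4·6)) / (2·4) = (−10 + √196) / 8 = (−10 + 14)/8 = 1/2.
ℓ''(φ) = −6/φ² − 4 < 0, confirming a maximum.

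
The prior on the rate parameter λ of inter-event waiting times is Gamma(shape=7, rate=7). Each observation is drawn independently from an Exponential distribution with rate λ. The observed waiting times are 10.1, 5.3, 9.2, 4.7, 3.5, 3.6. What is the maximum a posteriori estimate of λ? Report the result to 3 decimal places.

λ̂_MAP = 0.276

The Exponential(rate=λ) likelihood is ∝ λ^n e^(−λΣtᵢ). Here n = 6 and Σtᵢ = 10.1 + 5.3 + 9.2 + 4.7 + 3.5 + 3.6 = 36.4.
Posterior ∝ λ^6e^(−7λ) · λ^6e^(−36.4λ) = λ^12e^(−43.4λ), i.e. Gamma(13, 43.4).
Mode = (a−1)/b = 12/43.4 ≈ 0.276.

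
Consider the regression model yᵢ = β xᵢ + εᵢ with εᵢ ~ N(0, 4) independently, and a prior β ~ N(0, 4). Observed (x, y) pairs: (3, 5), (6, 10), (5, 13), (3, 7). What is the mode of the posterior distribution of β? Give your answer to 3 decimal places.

β̂_MAP = 2.013

log p(β | y) = −Σ(yᵢ − βxᵢ)²/(2·4) − β²/(2·4) + const.
Setting the derivative to zero: Σxᵢ(yᵢ − βxᵢ)/4 − β/4 = 0, so β = Σxᵢyᵢ / (Σxᵢ² + σ²/τ²).
Σxᵢyᵢ = 3·5 + 6·10 + 5·13 + 3·7 = 161; Σxᵢ² = 79; σ²/τ² = 1.
β̂_MAP = 161 / (79 + 1) = 161/80 ≈ 2.013.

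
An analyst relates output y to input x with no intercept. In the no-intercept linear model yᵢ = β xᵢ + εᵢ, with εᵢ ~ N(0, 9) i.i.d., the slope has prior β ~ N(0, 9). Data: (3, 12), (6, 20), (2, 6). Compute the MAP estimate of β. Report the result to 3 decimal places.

β̂_MAP = 3.360

log p(β | y) = −Σ(yᵢ − βxᵢ)²/(2·9) − β²/(2·9) + const.
Setting the derivative to zero: Σxᵢ(yᵢ − βxᵢ)/9 − β/9 = 0, so β = Σxᵢyᵢ / (Σxᵢ² + σ²/τ²).
Σxᵢyᵢ = 3·12 + 6·20 + 2·6 = 168; Σxᵢ² = 49; σ²/τ² = 1.
β̂_MAP = 168 / (49 + 1) = 168/50 ≈ 3.360.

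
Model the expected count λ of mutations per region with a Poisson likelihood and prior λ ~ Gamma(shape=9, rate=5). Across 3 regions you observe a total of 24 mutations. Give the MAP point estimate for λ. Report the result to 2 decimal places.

λ̂_MAP = 4.00

Σxᵢ = 24, n = 3.
Posterior ∝ λ^8e^(−5λ) · λ^24e^(−3λ) = λ^32e^(−8λ), i.e. Gamma(shape=33, rate=8).
The mode of a Gamma(a, b) with a ≥ 1 (shape–rate) is (a−1)/b = 32/8 ≈ 4.00.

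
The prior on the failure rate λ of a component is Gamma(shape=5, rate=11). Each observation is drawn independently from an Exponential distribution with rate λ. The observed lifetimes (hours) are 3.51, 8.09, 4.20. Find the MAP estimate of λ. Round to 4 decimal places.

The Exponential(rate=λ) likelihood is ∝ λ^n e^(−λΣtᵢ). Here n = 3 and Σtᵢ = 3.51 + 8.09 + 4.20 = 15.80.
Posterior ∝ λ^4e^(−11λ) · λ^3e^(−15.80λ) = λ^7e^(−26.80λ), i.e. Gamma(8, 26.80).
Mode = (a−1)/b = 7/26.80 ≈ 0.2612.

λ̂_MAP = 0.2612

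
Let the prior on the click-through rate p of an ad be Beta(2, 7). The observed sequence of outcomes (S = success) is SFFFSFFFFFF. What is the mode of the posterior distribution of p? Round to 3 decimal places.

Prior: Beta(2, 7).
Data: 2 successes in 11 trials (from the sequence). The binomial likelihood contributes p^2(1−p)^9, so the posterior is Beta(2+2, 7+9) = Beta(4, 16).
For Beta(a, b) with a, b > 1 the mode is (a−1)/(a+b−2) = 3/18 ≈ 0.167.

p̂_MAP = 0.167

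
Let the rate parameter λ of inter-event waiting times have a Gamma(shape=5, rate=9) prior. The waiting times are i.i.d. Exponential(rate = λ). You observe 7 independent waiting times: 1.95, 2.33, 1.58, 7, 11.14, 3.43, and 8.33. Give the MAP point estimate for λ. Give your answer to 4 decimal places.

The Exponential(rate=λ) likelihood is ∝ λ^n e^(−λΣtᵢ). Here n = 7 and Σtᵢ = 1.95 + 2.33 + 1.58 + 7 + 11.14 + 3.43 + 8.33 = 35.76.
Posterior ∝ λ^4e^(−9λ) · λ^7e^(−35.76λ) = λ^11e^(−44.76λ), i.e. Gamma(12, 44.76).
Mode = (a−1)/b = 11/44.76 ≈ 0.2458.

λ̂_MAP = 0.2458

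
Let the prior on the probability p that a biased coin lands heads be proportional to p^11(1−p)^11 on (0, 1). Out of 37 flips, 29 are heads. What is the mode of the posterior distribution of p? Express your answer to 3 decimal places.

The prior density ∝ p^11(1−p)^11 is the kernel of Beta(12, 12).
Data: 29 successes in 37 trials. The binomial likelihood contributes p^29(1−p)^8, so the posterior is Beta(12+29, 12+8) = Beta(41, 20).
For Beta(a, b) with a, b > 1 the mode is (a−1)/(a+b−2) = 40/59 ≈ 0.678.

p̂_MAP = 0.678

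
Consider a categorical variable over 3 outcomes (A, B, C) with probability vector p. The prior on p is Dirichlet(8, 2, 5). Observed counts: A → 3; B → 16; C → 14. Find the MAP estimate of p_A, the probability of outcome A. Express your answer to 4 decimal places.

MAP estimate of p_A = 0.2222

The posterior is Dirichlet(αᵢ + nᵢ) = Dirichlet(11, 18, 19).
For a Dirichlet(a₁,…,a_K) with all aᵢ > 1, the mode has j-th component (aⱼ − 1)/(Σaᵢ − K).
Here Σaᵢ = 48 and K = 3, so p_A = (11 − 1)/(48 − 3) = 10/45 ≈ 0.2222.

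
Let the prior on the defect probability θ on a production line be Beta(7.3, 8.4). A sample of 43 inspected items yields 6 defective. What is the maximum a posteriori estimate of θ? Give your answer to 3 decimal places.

Prior: Beta(7.3, 8.4).
Data: 6 successes in 43 trials. The binomial likelihood contributes θ^6(1−θ)^37, so the posterior is Beta(7.3+6, 8.4+37) = Beta(13.3, 45.4).
For Beta(a, b) with a, b > 1 the mode is (a−1)/(a+b−2) = 12.3/56.7 ≈ 0.217.

θ̂_MAP = 0.217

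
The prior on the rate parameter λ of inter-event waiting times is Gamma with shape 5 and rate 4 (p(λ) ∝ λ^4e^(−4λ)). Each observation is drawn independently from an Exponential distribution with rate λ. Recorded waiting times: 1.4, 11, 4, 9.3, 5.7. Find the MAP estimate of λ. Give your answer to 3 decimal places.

The Exponential(rate=λ) likelihood is ∝ λ^n e^(−λΣtᵢ). Here n = 5 and Σtᵢ = 1.4 + 11 + 4 + 9.3 + 5.7 = 31.4.
Posterior ∝ λ^4e^(−4λ) · λ^5e^(−31.4λ) = λ^9e^(−35.4λ), i.e. Gamma(10, 35.4).
Mode = (a−1)/b = 9/35.4 ≈ 0.254.

λ̂_MAP = 0.254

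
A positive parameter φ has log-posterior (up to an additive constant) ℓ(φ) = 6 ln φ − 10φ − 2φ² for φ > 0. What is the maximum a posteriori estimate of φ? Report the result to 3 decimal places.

φ̂_MAP = 0.500

ℓ'(φ) = 6/φ − 10 − 4φ. Setting this to zero and multiplying by φ: 4φ² + 10φ − 6 = 0.
φ = (−10 + √(10² + 4·4·6)) / (2·4) = (−10 + √196) / 8 = (−10 + 14)/8 = 1/2.
ℓ''(φ) = −6/φ² − 4 < 0, confirming a maximum.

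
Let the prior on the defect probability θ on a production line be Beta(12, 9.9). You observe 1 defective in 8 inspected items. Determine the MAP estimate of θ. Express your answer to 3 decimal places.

Prior: Beta(12, 9.9).
Data: 1 success in 8 trials. The binomial likelihood contributes θ(1−θ)^7, so the posterior is Beta(12+1, 9.9+7) = Beta(13, 16.9).
For Beta(a, b) with a, b > 1 the mode is (a−1)/(a+b−2) = 12/27.9 ≈ 0.430.

θ̂_MAP = 0.430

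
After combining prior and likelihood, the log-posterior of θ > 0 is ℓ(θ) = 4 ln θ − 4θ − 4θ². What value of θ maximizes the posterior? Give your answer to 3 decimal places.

ℓ'(θ) = 4/θ − 4 − 8θ. Setting this to zero and multiplying by θ: 8θ² + 4θ − 4 = 0.
θ = (−4 + √(4² + 4·8·4)) / (2·8) = (−4 + √144) / 16 = (−4 + 12)/16 = 1/2.
ℓ''(θ) = −4/θ² − 8 < 0, confirming a maximum.

θ̂_MAP = 0.500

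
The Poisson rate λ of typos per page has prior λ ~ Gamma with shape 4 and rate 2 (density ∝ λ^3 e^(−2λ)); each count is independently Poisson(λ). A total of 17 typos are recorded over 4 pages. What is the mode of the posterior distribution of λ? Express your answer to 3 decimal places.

Σxᵢ = 17, n = 4.
Posterior ∝ λ^3e^(−2λ) · λ^17e^(−4λ) = λ^20e^(−6λ), i.e. Gamma(shape=21, rate=6).
The mode of a Gamma(a, b) with a ≥ 1 (shape–rate) is (a−1)/b = 20/6 ≈ 3.333.

λ̂_MAP = 3.333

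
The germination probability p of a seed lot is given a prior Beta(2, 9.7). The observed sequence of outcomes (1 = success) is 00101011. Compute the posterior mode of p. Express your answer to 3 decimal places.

p̂_MAP = 0.282

Prior: Beta(2, 9.7).
Data: 4 successes in 8 trials (from the sequence). The binomial likelihood contributes p^4(1−p)^4, so the posterior is Beta(2+4, 9.7+4) = Beta(6, 13.7).
For Beta(a, b) with a, b > 1 the mode is (a−1)/(a+b−2) = 5/17.7 ≈ 0.282.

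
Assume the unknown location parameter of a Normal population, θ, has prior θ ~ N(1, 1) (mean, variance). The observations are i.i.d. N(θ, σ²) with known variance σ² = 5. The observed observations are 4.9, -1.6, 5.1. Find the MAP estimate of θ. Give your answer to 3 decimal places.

n = 3; x̄ = (4.9 + (-1.6) + 5.1)/3 = 8.4/3 = 2.8.
For a Normal prior and Normal likelihood with known variance, the posterior is Normal; its mode equals its mean, the precision-weighted average.
Prior precision 1/σ₀² = 1/1 = 1; data precision n/σ² = 3/5 = 0.6.
θ̂ = (1·1 + 0.6·2.8) / (1 + 0.6) = 2.68/1.6 = 1.675.

θ̂_MAP = 1.675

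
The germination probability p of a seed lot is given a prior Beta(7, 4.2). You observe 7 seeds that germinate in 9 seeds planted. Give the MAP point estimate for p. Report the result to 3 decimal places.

p̂_MAP = 0.714

Prior: Beta(7, 4.2).
Data: 7 successes in 9 trials. The binomial likelihood contributes p^7(1−p)^2, so the posterior is Beta(7+7, 4.2+2) = Beta(14, 6.2).
For Beta(a, b) with a, b > 1 the mode is (a−1)/(a+b−2) = 13/18.2 ≈ 0.714.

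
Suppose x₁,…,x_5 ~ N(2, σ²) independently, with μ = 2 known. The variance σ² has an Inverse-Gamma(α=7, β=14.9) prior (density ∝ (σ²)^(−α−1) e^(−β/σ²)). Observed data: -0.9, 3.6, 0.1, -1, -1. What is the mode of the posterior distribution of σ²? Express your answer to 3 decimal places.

Sum of squared deviations about the known mean: SS = (-0.9−2)² + (3.6−2)² + (0.1−2)² + (-1−2)² + (-1−2)² = 32.58.
The Normal likelihood contributes (σ²)^(−n/2) exp(−SS/(2σ²)), so the posterior is Inverse-Gamma(α + n/2, β + SS/2) = Inverse-Gamma(9.5, 31.19).
The mode of Inverse-Gamma(a, b) is b/(a+1) = 31.19/10.5 ≈ 2.970.

σ̂²_MAP = 2.970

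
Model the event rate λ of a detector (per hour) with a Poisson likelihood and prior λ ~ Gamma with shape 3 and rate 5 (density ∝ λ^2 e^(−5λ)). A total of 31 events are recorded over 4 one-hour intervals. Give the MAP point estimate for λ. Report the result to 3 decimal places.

λ̂_MAP = 3.667

Σxᵢ = 31, n = 4.
Posterior ∝ λ^2e^(−5λ) · λ^31e^(−4λ) = λ^33e^(−9λ), i.e. Gamma(shape=34, rate=9).
The mode of a Gamma(a, b) with a ≥ 1 (shape–rate) is (a−1)/b = 33/9 ≈ 3.667.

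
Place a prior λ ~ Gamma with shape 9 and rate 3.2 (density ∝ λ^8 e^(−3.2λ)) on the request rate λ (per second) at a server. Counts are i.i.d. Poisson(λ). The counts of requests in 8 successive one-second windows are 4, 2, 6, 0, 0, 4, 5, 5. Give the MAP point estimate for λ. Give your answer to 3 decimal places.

Σxᵢ = 4+2+6+0+0+4+5+5 = 26, with n = 8.
Posterior ∝ λ^8e^(−3.2λ) · λ^26e^(−8λ) = λ^34e^(−11.2λ), i.e. Gamma(shape=35, rate=11.2).
The mode of a Gamma(a, b) with a ≥ 1 (shape–rate) is (a−1)/b = 34/11.2 ≈ 3.036.

λ̂_MAP = 3.036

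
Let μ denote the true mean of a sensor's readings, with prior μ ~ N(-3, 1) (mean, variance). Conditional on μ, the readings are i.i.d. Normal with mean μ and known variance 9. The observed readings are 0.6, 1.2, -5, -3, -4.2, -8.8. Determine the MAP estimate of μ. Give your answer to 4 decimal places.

n = 6; x̄ = (0.6 + 1.2 + (-5) + (-3) + (-4.2) + (-8.8))/6 = -19.2/6 = -3.2.
For a Normal prior and Normal likelihood with known variance, the posterior is Normal; its mode equals its mean, the precision-weighted average.
Prior precision 1/σ₀² = 1/1 = 1; data precision n/σ² = 6/9 = 2/3.
μ̂ = (1·(-3) + (2/3)·(-3.2)) / (1 + 2/3) = (-77/15)/(5/3) = -3.0800.

μ̂_MAP = -3.0800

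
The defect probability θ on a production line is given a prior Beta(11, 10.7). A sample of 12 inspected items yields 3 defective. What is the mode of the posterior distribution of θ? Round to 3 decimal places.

Prior: Beta(11, 10.7).
Data: 3 successes in 12 trials. The binomial likelihood contributes θ^3(1−θ)^9, so the posterior is Beta(11+3, 10.7+9) = Beta(14, 19.7).
For Beta(a, b) with a, b > 1 the mode is (a−1)/(a+b−2) = 13/31.7 ≈ 0.410.

θ̂_MAP = 0.410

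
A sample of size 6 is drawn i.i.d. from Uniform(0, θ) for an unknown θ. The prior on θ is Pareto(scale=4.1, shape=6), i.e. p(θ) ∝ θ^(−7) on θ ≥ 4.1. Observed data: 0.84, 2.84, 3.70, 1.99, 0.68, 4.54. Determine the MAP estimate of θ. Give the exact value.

The Uniform(0, θ) likelihood is θ^(−n) for θ ≥ max(xᵢ), zero otherwise. Here max(xᵢ) = 4.54.
Posterior ∝ θ^(−7) · θ^(−6) = θ^(−13) on θ ≥ max(4.1, 4.54) = 4.54.
This density is strictly decreasing in θ, so the posterior mode lies at the lower boundary of the support.

θ̂_MAP = 4.54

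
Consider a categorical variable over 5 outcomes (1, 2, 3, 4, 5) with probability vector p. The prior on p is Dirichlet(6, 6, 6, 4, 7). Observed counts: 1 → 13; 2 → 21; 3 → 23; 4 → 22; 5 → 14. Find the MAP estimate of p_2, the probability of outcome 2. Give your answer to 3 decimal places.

MAP estimate: 0.222

The posterior is Dirichlet(αᵢ + nᵢ) = Dirichlet(19, 27, 29, 26, 21).
For a Dirichlet(a₁,…,a_K) with all aᵢ > 1, the mode has j-th component (aⱼ − 1)/(Σaᵢ − K).
Here Σaᵢ = 122 and K = 5, so p_2 = (27 − 1)/(122 − 5) = 26/117 ≈ 0.222.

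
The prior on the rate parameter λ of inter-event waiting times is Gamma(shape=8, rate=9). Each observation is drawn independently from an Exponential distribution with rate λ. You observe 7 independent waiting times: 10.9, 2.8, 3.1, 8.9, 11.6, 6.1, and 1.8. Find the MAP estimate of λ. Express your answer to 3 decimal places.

The Exponential(rate=λ) likelihood is ∝ λ^n e^(−λΣtᵢ). Here n = 7 and Σtᵢ = 10.9 + 2.8 + 3.1 + 8.9 + 11.6 + 6.1 + 1.8 = 45.2.
Posterior ∝ λ^7e^(−9λ) · λ^7e^(−45.2λ) = λ^14e^(−54.2λ), i.e. Gamma(15, 54.2).
Mode = (a−1)/b = 14/54.2 ≈ 0.258.

λ̂_MAP = 0.258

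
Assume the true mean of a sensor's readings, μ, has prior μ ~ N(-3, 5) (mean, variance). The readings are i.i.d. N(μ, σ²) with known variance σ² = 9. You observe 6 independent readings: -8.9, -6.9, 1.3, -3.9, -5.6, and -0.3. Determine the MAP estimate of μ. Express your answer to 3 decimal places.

n = 6; x̄ = ((-8.9) + (-6.9) + 1.3 + (-3.9) + (-5.6) + (-0.3))/6 = -24.3/6 = -4.05.
For a Normal prior and Normal likelihood with known variance, the posterior is Normal; its mode equals its mean, the precision-weighted average.
Prior precision 1/σ₀² = 1/5 = 0.2; data precision n/σ² = 6/9 = 2/3.
μ̂ = (0.2·(-3) + (2/3)·(-4.05)) / (0.2 + 2/3) = (-3.3)/(13/15) = -99/26 ≈ -3.808.

μ̂_MAP = -3.808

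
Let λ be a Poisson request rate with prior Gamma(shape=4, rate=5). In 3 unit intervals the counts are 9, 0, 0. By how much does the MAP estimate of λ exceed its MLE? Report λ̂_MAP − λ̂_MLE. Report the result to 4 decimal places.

MAP − MLE = -1.5000

Σxᵢ = 9. Posterior is Gamma(13, 8); MAP = (13−1)/8 = 12/8 ≈ 1.50000.
MLE = x̄ = 9/3 ≈ 3.00000.
Difference = 12/8 − 9/3 = -3/2 ≈ -1.5000.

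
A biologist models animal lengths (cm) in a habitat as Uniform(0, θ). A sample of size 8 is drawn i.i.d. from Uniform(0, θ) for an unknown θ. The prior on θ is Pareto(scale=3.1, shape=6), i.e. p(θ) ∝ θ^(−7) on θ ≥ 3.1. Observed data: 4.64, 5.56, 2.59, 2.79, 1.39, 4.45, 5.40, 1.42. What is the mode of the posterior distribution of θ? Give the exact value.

θ̂_MAP = 5.56

The Uniform(0, θ) likelihood is θ^(−n) for θ ≥ max(xᵢ), zero otherwise. Here max(xᵢ) = 5.56.
Posterior ∝ θ^(−7) · θ^(−8) = θ^(−15) on θ ≥ max(3.1, 5.56) = 5.56.
This density is strictly decreasing in θ, so the posterior mode lies at the lower boundary of the support.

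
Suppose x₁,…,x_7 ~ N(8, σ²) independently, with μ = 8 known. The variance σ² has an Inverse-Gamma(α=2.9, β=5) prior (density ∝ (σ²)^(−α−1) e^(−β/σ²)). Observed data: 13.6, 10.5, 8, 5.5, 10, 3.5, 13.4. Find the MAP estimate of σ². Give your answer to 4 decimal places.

σ̂²_MAP = 7.2480

Sum of squared deviations about the known mean: SS = (13.6−8)² + (10.5−8)² + (8−8)² + (5.5−8)² + (10−8)² + (3.5−8)² + (13.4−8)² = 97.27.
The Normal likelihood contributes (σ²)^(−n/2) exp(−SS/(2σ²)), so the posterior is Inverse-Gamma(α + n/2, β + SS/2) = Inverse-Gamma(6.4, 53.635).
The mode of Inverse-Gamma(a, b) is b/(a+1) = 53.635/7.4 ≈ 7.2480.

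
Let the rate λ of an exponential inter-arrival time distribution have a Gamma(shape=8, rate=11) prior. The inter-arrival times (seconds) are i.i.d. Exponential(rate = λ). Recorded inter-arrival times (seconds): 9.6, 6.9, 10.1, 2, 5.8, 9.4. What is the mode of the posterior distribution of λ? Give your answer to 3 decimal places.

λ̂_MAP = 0.237

The Exponential(rate=λ) likelihood is ∝ λ^n e^(−λΣtᵢ). Here n = 6 and Σtᵢ = 9.6 + 6.9 + 10.1 + 2 + 5.8 + 9.4 = 43.8.
Posterior ∝ λ^7e^(−11λ) · λ^6e^(−43.8λ) = λ^13e^(−54.8λ), i.e. Gamma(14, 54.8).
Mode = (a−1)/b = 13/54.8 ≈ 0.237.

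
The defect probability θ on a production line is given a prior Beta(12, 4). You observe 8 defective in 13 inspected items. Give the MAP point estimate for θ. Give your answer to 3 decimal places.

Prior: Beta(12, 4).
Data: 8 successes in 13 trials. The binomial likelihood contributes θ^8(1−θ)^5, so the posterior is Beta(12+8, 4+5) = Beta(20, 9).
For Beta(a, b) with a, b > 1 the mode is (a−1)/(a+b−2) = 19/27 ≈ 0.704.

θ̂_MAP = 0.704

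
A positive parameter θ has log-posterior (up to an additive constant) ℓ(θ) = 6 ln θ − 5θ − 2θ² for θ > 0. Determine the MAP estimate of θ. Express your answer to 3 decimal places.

θ̂_MAP = 0.750

ℓ'(θ) = 6/θ − 5 − 4θ. Setting this to zero and multiplying by θ: 4θ² + 5θ − 6 = 0.
θ = (−5 + √(5² + 4·4·6)) / (2·4) = (−5 + √121) / 8 = (−5 + 11)/8 = 3/4.
ℓ''(θ) = −6/θ² − 4 < 0, confirming a maximum.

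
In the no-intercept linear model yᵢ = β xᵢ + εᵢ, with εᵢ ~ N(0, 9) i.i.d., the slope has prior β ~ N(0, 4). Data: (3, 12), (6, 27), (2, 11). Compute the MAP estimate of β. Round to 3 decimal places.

β̂_MAP = 4.293

log p(β | y) = −Σ(yᵢ − βxᵢ)²/(2·9) − β²/(2·4) + const.
Setting the derivative to zero: Σxᵢ(yᵢ − βxᵢ)/9 − β/4 = 0, so β = Σxᵢyᵢ / (Σxᵢ² + σ²/τ²).
Σxᵢyᵢ = 3·12 + 6·27 + 2·11 = 220; Σxᵢ² = 49; σ²/τ² = 2.25.
β̂_MAP = 220 / (49 + 2.25) = 220/51.25 ≈ 4.293.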